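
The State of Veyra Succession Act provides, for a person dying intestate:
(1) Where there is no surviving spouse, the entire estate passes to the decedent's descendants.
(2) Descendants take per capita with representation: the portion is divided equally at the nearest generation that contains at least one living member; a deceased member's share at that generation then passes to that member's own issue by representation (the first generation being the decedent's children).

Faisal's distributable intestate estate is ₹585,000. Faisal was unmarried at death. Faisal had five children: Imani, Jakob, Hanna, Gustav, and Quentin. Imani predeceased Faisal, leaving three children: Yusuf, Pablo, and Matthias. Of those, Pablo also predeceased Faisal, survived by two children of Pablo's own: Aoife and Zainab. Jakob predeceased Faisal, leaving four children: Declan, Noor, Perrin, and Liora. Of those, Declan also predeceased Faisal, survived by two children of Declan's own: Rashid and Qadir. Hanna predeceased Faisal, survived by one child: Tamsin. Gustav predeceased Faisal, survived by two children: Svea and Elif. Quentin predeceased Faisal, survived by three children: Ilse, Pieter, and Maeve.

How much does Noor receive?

Noor receives ₹45,000.

The entire ₹585,000 passes to the descendants.
No child survives, so the initial division is made at the grandchildren's generation.
That amount (₹585,000) is divided into 13 shares of ₹45,000: Yusuf, Matthias, Noor, Perrin, Liora, Tamsin, Svea, Elif, Ilse, Pieter, and Maeve each take ₹45,000; Pablo's ₹45,000 share passes to Pablo's issue; Declan's ₹45,000 share passes to Declan's issue.
Pablo's share (₹45,000) is divided into 2 shares of ₹22,500: Aoife and Zainab each take ₹22,500.
Declan's share (₹45,000) is divided into 2 shares of ₹22,500: Rashid and Qadir each take ₹22,500.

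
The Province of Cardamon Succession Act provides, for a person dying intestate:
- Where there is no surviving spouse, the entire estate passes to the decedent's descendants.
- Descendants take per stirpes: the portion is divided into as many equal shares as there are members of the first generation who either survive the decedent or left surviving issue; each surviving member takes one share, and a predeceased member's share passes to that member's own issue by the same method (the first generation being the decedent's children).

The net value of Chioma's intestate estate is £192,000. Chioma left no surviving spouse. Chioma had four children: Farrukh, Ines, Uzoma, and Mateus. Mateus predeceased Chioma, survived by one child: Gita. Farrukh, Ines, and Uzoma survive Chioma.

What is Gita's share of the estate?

The entire £192,000 passes to the descendants.
That amount (£192,000) is divided into 4 shares of £48,000: Farrukh, Ines, and Uzoma each take £48,000; Mateus's £48,000 share passes to Mateus's issue.
Mateus's share (£48,000) passes entirely to Gita.

Gita receives £48,000.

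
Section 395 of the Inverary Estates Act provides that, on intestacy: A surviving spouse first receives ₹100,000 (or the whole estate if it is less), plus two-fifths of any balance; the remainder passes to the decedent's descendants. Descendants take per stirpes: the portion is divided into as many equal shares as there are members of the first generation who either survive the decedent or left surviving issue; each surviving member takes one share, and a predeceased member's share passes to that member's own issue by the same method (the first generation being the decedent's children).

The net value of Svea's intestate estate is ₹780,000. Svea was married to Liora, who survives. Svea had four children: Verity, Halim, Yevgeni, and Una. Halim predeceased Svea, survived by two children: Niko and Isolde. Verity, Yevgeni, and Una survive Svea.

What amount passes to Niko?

Niko receives ₹51,000.

Liora first takes ₹100,000, leaving a balance of ₹680,000. Liora then takes two-fifths of the balance (₹272,000), for a total of ₹372,000. The remaining ₹408,000 passes to the descendants.
The descendants' portion (₹408,000) is divided into 4 shares of ₹102,000: Verity, Yevgeni, and Una each take ₹102,000; Halim's ₹102,000 share passes to Halim's issue.
Halim's share (₹102,000) is divided into 2 shares of ₹51,000: Niko and Isolde each take ₹51,000.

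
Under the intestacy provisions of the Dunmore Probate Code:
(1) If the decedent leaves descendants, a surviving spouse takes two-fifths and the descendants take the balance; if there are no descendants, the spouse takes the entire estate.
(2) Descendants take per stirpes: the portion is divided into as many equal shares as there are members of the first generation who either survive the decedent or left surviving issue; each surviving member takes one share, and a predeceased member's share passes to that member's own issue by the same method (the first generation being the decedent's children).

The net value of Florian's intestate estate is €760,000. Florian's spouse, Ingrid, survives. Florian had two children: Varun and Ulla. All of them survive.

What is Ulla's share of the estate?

Ingrid takes two-fifths of €760,000 = €304,000. The remaining €456,000 passes to the descendants.
The descendants' portion (€456,000) is divided into 2 shares of €228,000: Varun and Ulla each take €228,000.

Ulla receives €228,000.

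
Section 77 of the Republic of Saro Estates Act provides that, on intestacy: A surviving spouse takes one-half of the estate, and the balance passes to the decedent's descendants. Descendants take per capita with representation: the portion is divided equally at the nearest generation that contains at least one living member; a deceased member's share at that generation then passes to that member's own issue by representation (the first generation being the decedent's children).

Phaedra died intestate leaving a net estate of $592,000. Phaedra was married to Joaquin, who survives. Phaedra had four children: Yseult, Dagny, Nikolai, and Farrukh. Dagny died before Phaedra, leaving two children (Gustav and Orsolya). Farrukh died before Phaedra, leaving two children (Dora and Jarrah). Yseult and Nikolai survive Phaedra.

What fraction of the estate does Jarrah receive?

Jarrah receives 1/16 of the estate.

Joaquin takes one-half of $592,000 = $296,000. The remaining $296,000 passes to the descendants.
The descendants' portion ($296,000) is divided into 4 shares of $74,000: Yseult and Nikolai each take $74,000; Dagny's $74,000 share passes to Dagny's issue; Farrukh's $74,000 share passes to Farrukh's issue.
Dagny's share ($74,000) is divided into 2 shares of $37,000: Gustav and Orsolya each take $37,000.
Farrukh's share ($74,000) is divided into 2 shares of $37,000: Dora and Jarrah each take $37,000.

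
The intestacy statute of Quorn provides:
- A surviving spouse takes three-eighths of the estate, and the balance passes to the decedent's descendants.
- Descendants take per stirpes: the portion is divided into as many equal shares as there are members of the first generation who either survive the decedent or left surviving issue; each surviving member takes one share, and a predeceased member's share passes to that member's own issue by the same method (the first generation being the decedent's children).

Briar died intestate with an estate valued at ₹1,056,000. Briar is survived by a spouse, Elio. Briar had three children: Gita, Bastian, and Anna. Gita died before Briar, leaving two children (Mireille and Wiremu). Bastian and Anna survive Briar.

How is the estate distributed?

Elio: ₹396,000; Mireille: ₹110,000; Wiremu: ₹110,000; Bastian: ₹220,000; Anna: ₹220,000

Elio takes three-eighths of ₹1,056,000 = ₹396,000. The remaining ₹660,000 passes to the descendants.
The descendants' portion (₹660,000) is divided into 3 shares of ₹220,000: Bastian and Anna each take ₹220,000; Gita's ₹220,000 share passes to Gita's issue.
Gita's share (₹220,000) is divided into 2 shares of ₹110,000: Mireille and Wiremu each take ₹110,000.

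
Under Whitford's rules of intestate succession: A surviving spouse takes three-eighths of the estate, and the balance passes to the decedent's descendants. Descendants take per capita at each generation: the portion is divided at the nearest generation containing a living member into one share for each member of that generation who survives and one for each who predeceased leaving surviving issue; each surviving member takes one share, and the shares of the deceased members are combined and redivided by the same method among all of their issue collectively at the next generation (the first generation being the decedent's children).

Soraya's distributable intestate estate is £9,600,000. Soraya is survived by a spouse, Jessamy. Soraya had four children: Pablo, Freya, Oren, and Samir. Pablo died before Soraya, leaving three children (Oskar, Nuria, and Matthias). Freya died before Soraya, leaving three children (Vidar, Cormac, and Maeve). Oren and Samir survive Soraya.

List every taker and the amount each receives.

Jessamy takes three-eighths of £9,600,000 = £3,600,000. The remaining £6,000,000 passes to the descendants.
The descendants' portion (£6,000,000) is divided at the children's generation into 4 shares of £1,500,000. Oren and Samir each take £1,500,000. The 2 shares of the deceased (Pablo and Freya) are combined into a pool of £3,000,000.
That pool (£3,000,000) is divided at the grandchildren's generation equally among Oskar, Nuria, Matthias, Vidar, Cormac, and Maeve: £500,000 each.

Jessamy: £3,600,000; Oskar: £500,000; Nuria: £500,000; Matthias: £500,000; Vidar: £500,000; Cormac: £500,000; Maeve: £500,000; Oren: £1,500,000; Samir: £1,500,000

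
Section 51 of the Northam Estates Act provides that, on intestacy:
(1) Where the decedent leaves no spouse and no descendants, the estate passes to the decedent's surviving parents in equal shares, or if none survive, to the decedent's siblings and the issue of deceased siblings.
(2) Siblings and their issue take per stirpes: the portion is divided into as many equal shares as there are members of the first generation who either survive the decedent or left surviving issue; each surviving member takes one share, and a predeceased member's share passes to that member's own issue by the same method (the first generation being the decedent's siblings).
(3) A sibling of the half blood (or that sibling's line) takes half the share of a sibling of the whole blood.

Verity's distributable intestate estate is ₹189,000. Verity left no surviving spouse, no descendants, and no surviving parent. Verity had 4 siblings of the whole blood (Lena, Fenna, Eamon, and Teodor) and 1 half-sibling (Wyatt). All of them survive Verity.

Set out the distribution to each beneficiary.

The entire ₹189,000 passes to the siblings and their issue.
Counting each half-blood sibling's line as half a unit, there are 9/2 units in ₹189,000, so one unit is ₹42,000. Whole-blood lines (Lena, Fenna, Eamon, and Teodor) take ₹42,000 each; half-blood lines (Wyatt) take ₹21,000 each.

Lena: ₹42,000; Wyatt: ₹21,000; Fenna: ₹42,000; Eamon: ₹42,000; Teodor: ₹42,000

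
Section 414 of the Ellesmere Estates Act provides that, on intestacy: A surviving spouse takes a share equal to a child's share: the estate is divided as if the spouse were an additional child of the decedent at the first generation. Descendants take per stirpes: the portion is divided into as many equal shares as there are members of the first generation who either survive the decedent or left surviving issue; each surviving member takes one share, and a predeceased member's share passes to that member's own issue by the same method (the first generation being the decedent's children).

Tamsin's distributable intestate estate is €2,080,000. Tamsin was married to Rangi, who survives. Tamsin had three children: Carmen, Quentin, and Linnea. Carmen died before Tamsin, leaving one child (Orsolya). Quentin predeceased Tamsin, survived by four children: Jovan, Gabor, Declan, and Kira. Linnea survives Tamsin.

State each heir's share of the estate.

Rangi: €520,000; Orsolya: €520,000; Jovan: €130,000; Gabor: €130,000; Declan: €130,000; Kira: €130,000; Linnea: €520,000

The spouse counts as an additional share at the children's level, so there are 4 primary shares of €520,000. Rangi takes one such share (€520,000).
The children's combined portion (€1,560,000) is divided into 3 shares of €520,000: Linnea takes €520,000; Carmen's €520,000 share passes to Carmen's issue; Quentin's €520,000 share passes to Quentin's issue.
Carmen's share (€520,000) passes entirely to Orsolya.
Quentin's share (€520,000) is divided into 4 shares of €130,000: Jovan, Gabor, Declan, and Kira each take €130,000.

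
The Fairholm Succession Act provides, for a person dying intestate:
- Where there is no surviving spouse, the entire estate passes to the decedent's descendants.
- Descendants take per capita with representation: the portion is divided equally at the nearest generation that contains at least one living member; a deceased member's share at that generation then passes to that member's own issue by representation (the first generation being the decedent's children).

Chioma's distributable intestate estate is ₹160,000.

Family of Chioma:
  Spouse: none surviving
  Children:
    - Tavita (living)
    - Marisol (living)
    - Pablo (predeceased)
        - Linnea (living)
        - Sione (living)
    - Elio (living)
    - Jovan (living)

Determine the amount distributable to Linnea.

Linnea receives ₹16,000.

The entire ₹160,000 passes to the descendants.
That amount (₹160,000) is divided into 5 shares of ₹32,000: Tavita, Marisol, Elio, and Jovan each take ₹32,000; Pablo's ₹32,000 share passes to Pablo's issue.
Pablo's share (₹32,000) is divided into 2 shares of ₹16,000: Linnea and Sione each take ₹16,000.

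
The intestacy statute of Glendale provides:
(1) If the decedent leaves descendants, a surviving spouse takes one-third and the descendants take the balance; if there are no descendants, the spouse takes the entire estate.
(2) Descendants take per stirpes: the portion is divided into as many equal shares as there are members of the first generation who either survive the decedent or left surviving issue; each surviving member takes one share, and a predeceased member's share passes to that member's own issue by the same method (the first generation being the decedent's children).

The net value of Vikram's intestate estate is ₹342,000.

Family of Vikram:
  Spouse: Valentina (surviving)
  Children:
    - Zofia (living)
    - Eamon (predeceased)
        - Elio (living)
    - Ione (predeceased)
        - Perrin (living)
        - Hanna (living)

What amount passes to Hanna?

Valentina takes one-third of ₹342,000 = ₹114,000. The remaining ₹228,000 passes to the descendants.
The descendants' portion (₹228,000) is divided into 3 shares of ₹76,000: Zofia takes ₹76,000; Eamon's ₹76,000 share passes to Eamon's issue; Ione's ₹76,000 share passes to Ione's issue.
Eamon's share (₹76,000) passes entirely to Elio.
Ione's share (₹76,000) is divided into 2 shares of ₹38,000: Perrin and Hanna each take ₹38,000.

Hanna receives ₹38,000.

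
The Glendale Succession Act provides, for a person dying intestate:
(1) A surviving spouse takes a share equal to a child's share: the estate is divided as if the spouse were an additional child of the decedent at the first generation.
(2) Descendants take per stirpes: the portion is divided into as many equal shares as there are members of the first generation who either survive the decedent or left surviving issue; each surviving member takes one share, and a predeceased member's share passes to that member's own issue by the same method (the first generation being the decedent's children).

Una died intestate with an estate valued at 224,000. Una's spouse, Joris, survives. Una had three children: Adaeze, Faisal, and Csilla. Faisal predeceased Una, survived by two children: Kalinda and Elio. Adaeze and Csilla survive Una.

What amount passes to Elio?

The spouse counts as an additional share at the children's level, so there are 4 primary shares of 56,000. Joris takes one such share (56,000).
The children's combined portion (168,000) is divided into 3 shares of 56,000: Adaeze and Csilla each take 56,000; Faisal's 56,000 share passes to Faisal's issue.
Faisal's share (56,000) is divided into 2 shares of 28,000: Kalinda and Elio each take 28,000.

Elio receives 28,000.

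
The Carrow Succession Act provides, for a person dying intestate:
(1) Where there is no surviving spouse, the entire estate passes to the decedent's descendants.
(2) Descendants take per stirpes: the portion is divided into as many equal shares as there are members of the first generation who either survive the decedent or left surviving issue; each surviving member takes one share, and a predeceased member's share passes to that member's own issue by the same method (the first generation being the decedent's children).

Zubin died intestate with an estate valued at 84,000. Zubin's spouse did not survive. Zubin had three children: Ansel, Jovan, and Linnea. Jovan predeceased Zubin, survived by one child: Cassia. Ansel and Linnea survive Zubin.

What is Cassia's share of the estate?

The entire 84,000 passes to the descendants.
That amount (84,000) is divided into 3 shares of 28,000: Ansel and Linnea each take 28,000; Jovan's 28,000 share passes to Jovan's issue.
Jovan's share (28,000) passes entirely to Cassia.

Cassia receives 28,000.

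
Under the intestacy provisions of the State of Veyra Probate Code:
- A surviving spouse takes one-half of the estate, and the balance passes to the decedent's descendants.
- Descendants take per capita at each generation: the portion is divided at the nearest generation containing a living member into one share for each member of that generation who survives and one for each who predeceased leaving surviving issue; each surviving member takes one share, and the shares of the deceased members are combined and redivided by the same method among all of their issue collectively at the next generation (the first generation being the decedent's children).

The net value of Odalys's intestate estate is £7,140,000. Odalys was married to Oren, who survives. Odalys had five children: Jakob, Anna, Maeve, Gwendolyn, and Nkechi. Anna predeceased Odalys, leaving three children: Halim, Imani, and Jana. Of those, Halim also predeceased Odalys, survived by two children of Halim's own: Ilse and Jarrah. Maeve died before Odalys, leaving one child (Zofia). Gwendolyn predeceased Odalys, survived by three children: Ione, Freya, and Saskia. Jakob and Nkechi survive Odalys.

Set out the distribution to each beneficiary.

Oren takes one-half of £7,140,000 = £3,570,000. The remaining £3,570,000 passes to the descendants.
The descendants' portion (£3,570,000) is divided at the children's generation into 5 shares of £714,000. Jakob and Nkechi each take £714,000. The 3 shares of the deceased (Anna, Maeve, and Gwendolyn) are combined into a pool of £2,142,000.
That pool (£2,142,000) is divided at the grandchildren's generation into 7 shares of £306,000. Imani, Jana, Zofia, Ione, Freya, and Saskia each take £306,000. The remaining share for the deceased Halim (£306,000) is carried to the next generation.
That pool (£306,000) is divided at the great-grandchildren's generation equally among Ilse and Jarrah: £153,000 each.

Oren: £3,570,000; Jakob: £714,000; Ilse: £153,000; Jarrah: £153,000; Imani: £306,000; Jana: £306,000; Zofia: £306,000; Ione: £306,000; Freya: £306,000; Saskia: £306,000; Nkechi: £714,000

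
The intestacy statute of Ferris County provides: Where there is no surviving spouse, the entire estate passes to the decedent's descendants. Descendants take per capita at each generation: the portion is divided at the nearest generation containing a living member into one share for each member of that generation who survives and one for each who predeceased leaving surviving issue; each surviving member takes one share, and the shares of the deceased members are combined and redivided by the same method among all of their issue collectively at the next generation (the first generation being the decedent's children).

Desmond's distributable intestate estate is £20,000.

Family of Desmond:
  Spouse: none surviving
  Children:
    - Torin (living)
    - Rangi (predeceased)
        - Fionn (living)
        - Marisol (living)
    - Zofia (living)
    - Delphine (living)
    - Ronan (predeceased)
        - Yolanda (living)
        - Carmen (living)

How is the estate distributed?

Torin: £4,000; Fionn: £2,000; Marisol: £2,000; Zofia: £4,000; Delphine: £4,000; Yolanda: £2,000; Carmen: £2,000

The entire £20,000 passes to the descendants.
That amount (£20,000) is divided at the children's generation into 5 shares of £4,000. Torin, Zofia, and Delphine each take £4,000. The 2 shares of the deceased (Rangi and Ronan) are combined into a pool of £8,000.
That pool (£8,000) is divided at the grandchildren's generation equally among Fionn, Marisol, Yolanda, and Carmen: £2,000 each.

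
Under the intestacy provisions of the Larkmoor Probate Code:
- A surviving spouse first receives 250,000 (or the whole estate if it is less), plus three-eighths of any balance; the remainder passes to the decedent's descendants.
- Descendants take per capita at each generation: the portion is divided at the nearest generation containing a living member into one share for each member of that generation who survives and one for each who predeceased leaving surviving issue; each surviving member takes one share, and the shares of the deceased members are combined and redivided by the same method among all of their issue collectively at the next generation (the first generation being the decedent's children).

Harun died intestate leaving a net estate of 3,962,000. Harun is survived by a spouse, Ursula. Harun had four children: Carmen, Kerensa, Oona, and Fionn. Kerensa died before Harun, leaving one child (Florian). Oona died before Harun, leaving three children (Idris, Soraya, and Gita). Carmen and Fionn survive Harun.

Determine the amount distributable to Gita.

Ursula first takes 250,000, leaving a balance of 3,712,000. Ursula then takes three-eighths of the balance (1,392,000), for a total of 1,642,000. The remaining 2,320,000 passes to the descendants.
The descendants' portion (2,320,000) is divided at the children's generation into 4 shares of 580,000. Carmen and Fionn each take 580,000. The 2 shares of the deceased (Kerensa and Oona) are combined into a pool of 1,160,000.
That pool (1,160,000) is divided at the grandchildren's generation equally among Florian, Idris, Soraya, and Gita: 290,000 each.

Gita receives 290,000.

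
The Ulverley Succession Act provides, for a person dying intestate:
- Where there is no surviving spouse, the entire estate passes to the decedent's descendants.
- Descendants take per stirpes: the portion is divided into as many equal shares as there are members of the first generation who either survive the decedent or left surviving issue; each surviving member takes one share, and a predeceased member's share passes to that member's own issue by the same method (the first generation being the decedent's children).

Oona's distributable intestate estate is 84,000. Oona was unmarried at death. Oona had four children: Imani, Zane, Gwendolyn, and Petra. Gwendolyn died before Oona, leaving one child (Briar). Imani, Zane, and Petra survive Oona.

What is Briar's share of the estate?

Briar receives 21,000.

The entire 84,000 passes to the descendants.
That amount (84,000) is divided into 4 shares of 21,000: Imani, Zane, and Petra each take 21,000; Gwendolyn's 21,000 share passes to Gwendolyn's issue.
Gwendolyn's share (21,000) passes entirely to Briar.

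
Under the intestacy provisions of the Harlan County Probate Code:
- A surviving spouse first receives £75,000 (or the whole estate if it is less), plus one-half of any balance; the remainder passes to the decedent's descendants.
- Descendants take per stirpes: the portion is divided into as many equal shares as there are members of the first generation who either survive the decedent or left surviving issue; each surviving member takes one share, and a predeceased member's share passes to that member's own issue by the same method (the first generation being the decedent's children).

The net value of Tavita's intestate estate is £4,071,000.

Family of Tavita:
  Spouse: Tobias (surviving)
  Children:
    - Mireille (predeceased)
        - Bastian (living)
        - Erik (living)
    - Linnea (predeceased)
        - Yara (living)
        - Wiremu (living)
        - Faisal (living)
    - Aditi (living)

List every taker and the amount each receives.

Tobias first takes £75,000, leaving a balance of £3,996,000. Tobias then takes one-half of the balance (£1,998,000), for a total of £2,073,000. The remaining £1,998,000 passes to the descendants.
The descendants' portion (£1,998,000) is divided into 3 shares of £666,000: Aditi takes £666,000; Mireille's £666,000 share passes to Mireille's issue; Linnea's £666,000 share passes to Linnea's issue.
Mireille's share (£666,000) is divided into 2 shares of £333,000: Bastian and Erik each take £333,000.
Linnea's share (£666,000) is divided into 3 shares of £222,000: Yara, Wiremu, and Faisal each take £222,000.

Tobias: £2,073,000; Bastian: £333,000; Erik: £333,000; Yara: £222,000; Wiremu: £222,000; Faisal: £222,000; Aditi: £666,000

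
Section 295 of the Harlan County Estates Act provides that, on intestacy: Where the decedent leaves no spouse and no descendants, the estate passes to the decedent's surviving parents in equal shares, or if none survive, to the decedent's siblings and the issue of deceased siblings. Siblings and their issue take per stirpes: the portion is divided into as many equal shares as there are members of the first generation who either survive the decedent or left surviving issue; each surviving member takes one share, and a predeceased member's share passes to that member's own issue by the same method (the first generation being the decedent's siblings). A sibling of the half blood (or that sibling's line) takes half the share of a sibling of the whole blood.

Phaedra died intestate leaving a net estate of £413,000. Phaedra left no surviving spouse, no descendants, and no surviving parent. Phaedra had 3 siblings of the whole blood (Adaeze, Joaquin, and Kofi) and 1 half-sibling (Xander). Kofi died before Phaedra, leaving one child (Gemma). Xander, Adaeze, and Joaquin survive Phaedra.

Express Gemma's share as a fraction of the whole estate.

Gemma receives 2/7 of the estate.

The entire £413,000 passes to the siblings and their issue.
Counting each half-blood sibling's line as half a unit, there are 7/2 units in £413,000, so one unit is £118,000. Whole-blood lines (Adaeze, Joaquin, and Kofi) take £118,000 each; half-blood lines (Xander) take £59,000 each.
Kofi's share (£118,000) passes entirely to Gemma.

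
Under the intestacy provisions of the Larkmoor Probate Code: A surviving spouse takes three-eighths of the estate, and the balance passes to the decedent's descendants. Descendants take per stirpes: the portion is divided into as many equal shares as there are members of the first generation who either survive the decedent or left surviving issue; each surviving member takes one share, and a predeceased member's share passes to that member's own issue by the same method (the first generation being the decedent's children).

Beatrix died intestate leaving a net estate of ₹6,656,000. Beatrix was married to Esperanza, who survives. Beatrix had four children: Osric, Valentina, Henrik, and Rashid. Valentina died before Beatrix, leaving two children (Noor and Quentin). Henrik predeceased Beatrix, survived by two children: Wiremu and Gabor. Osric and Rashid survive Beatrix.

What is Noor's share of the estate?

Noor receives ₹520,000.

Esperanza takes three-eighths of ₹6,656,000 = ₹2,496,000. The remaining ₹4,160,000 passes to the descendants.
The descendants' portion (₹4,160,000) is divided into 4 shares of ₹1,040,000: Osric and Rashid each take ₹1,040,000; Valentina's ₹1,040,000 share passes to Valentina's issue; Henrik's ₹1,040,000 share passes to Henrik's issue.
Valentina's share (₹1,040,000) is divided into 2 shares of ₹520,000: Noor and Quentin each take ₹520,000.
Henrik's share (₹1,040,000) is divided into 2 shares of ₹520,000: Wiremu and Gabor each take ₹520,000.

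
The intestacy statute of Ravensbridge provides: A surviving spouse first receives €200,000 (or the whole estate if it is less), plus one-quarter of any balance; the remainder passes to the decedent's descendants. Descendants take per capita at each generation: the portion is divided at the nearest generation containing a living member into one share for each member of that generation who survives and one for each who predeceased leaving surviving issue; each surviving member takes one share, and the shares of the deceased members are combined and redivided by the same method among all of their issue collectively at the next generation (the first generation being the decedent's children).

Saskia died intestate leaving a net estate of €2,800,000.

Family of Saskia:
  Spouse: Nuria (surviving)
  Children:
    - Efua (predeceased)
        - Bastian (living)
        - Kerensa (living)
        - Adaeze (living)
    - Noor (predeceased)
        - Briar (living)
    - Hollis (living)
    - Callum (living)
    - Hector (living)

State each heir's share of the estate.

Nuria: €850,000; Bastian: €195,000; Kerensa: €195,000; Adaeze: €195,000; Briar: €195,000; Hollis: €390,000; Callum: €390,000; Hector: €390,000

Nuria first takes €200,000, leaving a balance of €2,600,000. Nuria then takes one-quarter of the balance (€650,000), for a total of €850,000. The remaining €1,950,000 passes to the descendants.
The descendants' portion (€1,950,000) is divided at the children's generation into 5 shares of €390,000. Hollis, Callum, and Hector each take €390,000. The 2 shares of the deceased (Efua and Noor) are combined into a pool of €780,000.
That pool (€780,000) is divided at the grandchildren's generation equally among Bastian, Kerensa, Adaeze, and Briar: €195,000 each.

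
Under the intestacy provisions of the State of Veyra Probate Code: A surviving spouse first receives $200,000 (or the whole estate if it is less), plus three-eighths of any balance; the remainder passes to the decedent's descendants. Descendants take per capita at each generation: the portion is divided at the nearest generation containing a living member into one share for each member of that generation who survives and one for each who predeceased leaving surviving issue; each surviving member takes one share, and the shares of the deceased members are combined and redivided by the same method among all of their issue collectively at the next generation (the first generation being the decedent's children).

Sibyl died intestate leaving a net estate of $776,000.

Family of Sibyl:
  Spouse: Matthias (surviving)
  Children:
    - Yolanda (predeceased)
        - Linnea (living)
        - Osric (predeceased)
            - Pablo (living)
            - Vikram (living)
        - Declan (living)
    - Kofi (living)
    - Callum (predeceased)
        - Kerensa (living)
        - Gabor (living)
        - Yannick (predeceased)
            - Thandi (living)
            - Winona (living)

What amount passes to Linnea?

Matthias first takes $200,000, leaving a balance of $576,000. Matthias then takes three-eighths of the balance ($216,000), for a total of $416,000. The remaining $360,000 passes to the descendants.
The descendants' portion ($360,000) is divided at the children's generation into 3 shares of $120,000. Kofi takes $120,000. The 2 shares of the deceased (Yolanda and Callum) are combined into a pool of $240,000.
That pool ($240,000) is divided at the grandchildren's generation into 6 shares of $40,000. Linnea, Declan, Kerensa, and Gabor each take $40,000. The 2 shares of the deceased (Osric and Yannick) are combined into a pool of $80,000.
That pool ($80,000) is divided at the great-grandchildren's generation equally among Pablo, Vikram, Thandi, and Winona: $20,000 each.

Linnea receives $40,000.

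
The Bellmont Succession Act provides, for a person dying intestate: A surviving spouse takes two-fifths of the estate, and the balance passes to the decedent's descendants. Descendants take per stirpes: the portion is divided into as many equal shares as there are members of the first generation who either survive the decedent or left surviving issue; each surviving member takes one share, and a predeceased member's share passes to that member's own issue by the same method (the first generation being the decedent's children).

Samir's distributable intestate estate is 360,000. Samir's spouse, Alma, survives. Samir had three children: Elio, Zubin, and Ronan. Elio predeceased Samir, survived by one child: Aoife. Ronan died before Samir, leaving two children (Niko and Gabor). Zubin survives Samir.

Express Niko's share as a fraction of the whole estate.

Niko receives 1/10 of the estate.

Alma takes two-fifths of 360,000 = 144,000. The remaining 216,000 passes to the descendants.
The descendants' portion (216,000) is divided into 3 shares of 72,000: Zubin takes 72,000; Elio's 72,000 share passes to Elio's issue; Ronan's 72,000 share passes to Ronan's issue.
Elio's share (72,000) passes entirely to Aoife.
Ronan's share (72,000) is divided into 2 shares of 36,000: Niko and Gabor each take 36,000.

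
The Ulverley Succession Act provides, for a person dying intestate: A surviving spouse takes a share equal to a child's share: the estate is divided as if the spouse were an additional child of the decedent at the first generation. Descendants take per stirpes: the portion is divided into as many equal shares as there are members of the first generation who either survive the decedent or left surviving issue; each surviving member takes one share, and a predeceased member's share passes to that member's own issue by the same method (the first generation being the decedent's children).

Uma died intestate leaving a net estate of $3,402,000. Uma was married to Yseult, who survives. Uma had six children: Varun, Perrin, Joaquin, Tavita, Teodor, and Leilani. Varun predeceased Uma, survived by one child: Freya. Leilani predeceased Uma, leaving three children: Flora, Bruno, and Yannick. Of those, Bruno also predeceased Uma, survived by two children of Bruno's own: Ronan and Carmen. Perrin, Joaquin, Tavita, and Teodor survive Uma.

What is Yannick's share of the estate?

Yannick receives $162,000.

The spouse counts as an additional share at the children's level, so there are 7 primary shares of $486,000. Yseult takes one such share ($486,000).
The children's combined portion ($2,916,000) is divided into 6 shares of $486,000: Perrin, Joaquin, Tavita, and Teodor each take $486,000; Varun's $486,000 share passes to Varun's issue; Leilani's $486,000 share passes to Leilani's issue.
Varun's share ($486,000) passes entirely to Freya.
Leilani's share ($486,000) is divided into 3 shares of $162,000: Flora and Yannick each take $162,000; Bruno's $162,000 share passes to Bruno's issue.
Bruno's share ($162,000) is divided into 2 shares of $81,000: Ronan and Carmen each take $81,000.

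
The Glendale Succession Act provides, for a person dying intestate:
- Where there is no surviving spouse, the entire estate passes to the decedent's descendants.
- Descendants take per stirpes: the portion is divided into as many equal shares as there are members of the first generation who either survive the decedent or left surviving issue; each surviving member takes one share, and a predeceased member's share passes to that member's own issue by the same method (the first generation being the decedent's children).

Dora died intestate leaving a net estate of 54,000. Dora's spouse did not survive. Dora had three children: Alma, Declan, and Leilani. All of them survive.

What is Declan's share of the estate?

The entire 54,000 passes to the descendants.
That amount (54,000) is divided into 3 shares of 18,000: Alma, Declan, and Leilani each take 18,000.

Declan receives 18,000.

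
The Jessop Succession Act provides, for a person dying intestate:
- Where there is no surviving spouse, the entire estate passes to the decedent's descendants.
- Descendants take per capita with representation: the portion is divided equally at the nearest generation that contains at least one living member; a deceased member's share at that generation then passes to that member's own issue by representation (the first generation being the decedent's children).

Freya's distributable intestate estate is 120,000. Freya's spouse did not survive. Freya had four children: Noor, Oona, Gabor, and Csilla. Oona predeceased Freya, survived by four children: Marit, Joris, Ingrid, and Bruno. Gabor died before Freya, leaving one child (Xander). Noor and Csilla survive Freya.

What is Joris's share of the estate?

Joris receives 7,500.

The entire 120,000 passes to the descendants.
That amount (120,000) is divided into 4 shares of 30,000: Noor and Csilla each take 30,000; Oona's 30,000 share passes to Oona's issue; Gabor's 30,000 share passes to Gabor's issue.
Oona's share (30,000) is divided into 4 shares of 7,500: Marit, Joris, Ingrid, and Bruno each take 7,500.
Gabor's share (30,000) passes entirely to Xander.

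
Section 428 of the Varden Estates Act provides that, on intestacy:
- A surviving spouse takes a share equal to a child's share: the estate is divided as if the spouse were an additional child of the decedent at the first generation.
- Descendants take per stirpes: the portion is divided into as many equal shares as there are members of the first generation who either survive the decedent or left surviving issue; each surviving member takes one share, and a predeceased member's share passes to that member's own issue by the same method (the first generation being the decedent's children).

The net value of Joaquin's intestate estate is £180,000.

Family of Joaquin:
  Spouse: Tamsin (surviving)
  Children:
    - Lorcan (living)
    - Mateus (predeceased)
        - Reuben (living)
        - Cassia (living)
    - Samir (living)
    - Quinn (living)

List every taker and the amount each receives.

The spouse counts as an additional share at the children's level, so there are 5 primary shares of £36,000. Tamsin takes one such share (£36,000).
The children's combined portion (£144,000) is divided into 4 shares of £36,000: Lorcan, Samir, and Quinn each take £36,000; Mateus's £36,000 share passes to Mateus's issue.
Mateus's share (£36,000) is divided into 2 shares of £18,000: Reuben and Cassia each take £18,000.

Tamsin: £36,000; Lorcan: £36,000; Reuben: £18,000; Cassia: £18,000; Samir: £36,000; Quinn: £36,000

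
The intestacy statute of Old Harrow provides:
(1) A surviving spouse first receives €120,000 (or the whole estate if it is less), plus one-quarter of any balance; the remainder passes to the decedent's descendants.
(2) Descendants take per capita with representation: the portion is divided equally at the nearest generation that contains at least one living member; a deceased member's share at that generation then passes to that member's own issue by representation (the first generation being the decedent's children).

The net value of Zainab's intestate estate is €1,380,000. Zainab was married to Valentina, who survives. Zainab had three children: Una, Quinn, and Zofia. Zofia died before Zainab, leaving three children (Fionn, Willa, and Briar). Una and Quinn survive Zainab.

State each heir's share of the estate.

Valentina first takes €120,000, leaving a balance of €1,260,000. Valentina then takes one-quarter of the balance (€315,000), for a total of €435,000. The remaining €945,000 passes to the descendants.
The descendants' portion (€945,000) is divided into 3 shares of €315,000: Una and Quinn each take €315,000; Zofia's €315,000 share passes to Zofia's issue.
Zofia's share (€315,000) is divided into 3 shares of €105,000: Fionn, Willa, and Briar each take €105,000.

Valentina: €435,000; Una: €315,000; Quinn: €315,000; Fionn: €105,000; Willa: €105,000; Briar: €105,000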